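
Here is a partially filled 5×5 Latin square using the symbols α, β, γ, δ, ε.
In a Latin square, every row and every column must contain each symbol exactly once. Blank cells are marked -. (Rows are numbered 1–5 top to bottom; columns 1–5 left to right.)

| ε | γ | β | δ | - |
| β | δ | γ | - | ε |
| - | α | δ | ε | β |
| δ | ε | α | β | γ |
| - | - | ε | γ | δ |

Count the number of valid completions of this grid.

Row 1, column 5: eliminating its row and column leaves {α}.
Row 2, column 4: eliminating its row and column leaves {α}.
Row 3, column 1: eliminating its row and column leaves {γ}.
Row 5, column 1: eliminating its row and column leaves {α}.
Row 5, column 2: eliminating its row and column leaves {β}.
Only one assignment across all blanks avoids any row or column repeat, giving 1 completion.

1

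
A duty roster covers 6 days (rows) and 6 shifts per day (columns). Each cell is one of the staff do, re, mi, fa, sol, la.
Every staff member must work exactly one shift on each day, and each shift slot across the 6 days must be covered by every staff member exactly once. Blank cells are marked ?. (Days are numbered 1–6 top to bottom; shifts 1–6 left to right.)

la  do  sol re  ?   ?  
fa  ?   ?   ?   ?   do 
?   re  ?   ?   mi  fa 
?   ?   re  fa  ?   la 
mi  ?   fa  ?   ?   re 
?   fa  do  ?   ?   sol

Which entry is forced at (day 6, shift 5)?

Day 1, shift 5: day 1 has {do, re, sol, la} and shift 5 has {mi}, leaving only fa.
Day 1, shift 6: day 1 has {do, re, fa, sol, la} and shift 6 has {do, re, fa, sol, la}, leaving only mi.
Day 3, shift 3: day 3 has {re, mi, fa} and shift 3 has {do, re, fa, sol}, leaving only la.
Day 2, shift 3: day 2 has {do, fa} and shift 3 has {do, re, fa, sol, la}, leaving only mi.
Day 6, shift 1: day 6 has {do, fa, sol} and shift 1 has {mi, fa, la}, leaving only re.
Day 6 already has {do, re, fa, sol} and shift 5 already has {mi, fa}, so day 6, shift 5 must be la.

la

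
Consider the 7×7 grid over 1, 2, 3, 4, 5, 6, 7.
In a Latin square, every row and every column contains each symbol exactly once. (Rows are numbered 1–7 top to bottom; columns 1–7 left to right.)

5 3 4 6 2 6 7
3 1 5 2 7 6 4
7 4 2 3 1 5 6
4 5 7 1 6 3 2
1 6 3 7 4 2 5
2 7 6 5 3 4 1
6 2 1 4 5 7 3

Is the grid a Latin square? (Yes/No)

No

Column 6 contains 6 twice (at rows 1 and 2), so it is not a permutation.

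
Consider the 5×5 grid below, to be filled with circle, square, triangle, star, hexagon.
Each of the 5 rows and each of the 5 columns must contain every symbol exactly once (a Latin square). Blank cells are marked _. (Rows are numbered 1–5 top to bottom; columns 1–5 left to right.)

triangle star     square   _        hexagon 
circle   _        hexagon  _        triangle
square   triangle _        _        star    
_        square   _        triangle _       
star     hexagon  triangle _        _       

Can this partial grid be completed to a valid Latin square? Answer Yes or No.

Row 2, column 2: row 2 together with column 2 already contain {circle, square, triangle, star, hexagon} — every symbol — so nothing can go there. The grid has no valid completion.

No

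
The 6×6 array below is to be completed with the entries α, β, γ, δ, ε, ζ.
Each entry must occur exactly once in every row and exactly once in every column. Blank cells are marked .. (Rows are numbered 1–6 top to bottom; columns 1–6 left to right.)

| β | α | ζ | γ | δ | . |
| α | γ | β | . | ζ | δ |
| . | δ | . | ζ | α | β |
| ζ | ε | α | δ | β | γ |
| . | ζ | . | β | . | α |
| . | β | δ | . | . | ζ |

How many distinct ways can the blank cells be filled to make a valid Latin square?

Row 1, column 6: eliminating its row and column leaves {ε}.
Row 2, column 4: eliminating its row and column leaves {ε}.
Row 3, column 1: eliminating its row and column leaves {γ, ε}.
Row 3, column 3: eliminating its row and column leaves {γ, ε}.
Row 5, column 1: eliminating its row and column leaves {γ, δ, ε}.
Row 5, column 3: eliminating its row and column leaves {γ, ε}.
Row 5, column 5: eliminating its row and column leaves {γ, ε}.
Row 6, column 1: eliminating its row and column leaves {γ, ε}.
Row 6, column 4: eliminating its row and column leaves {α, ε}.
Row 6, column 5: eliminating its row and column leaves {γ, ε}.
Enumerating the assignments across these blanks that avoid any row or column repeat gives 2 completions.

2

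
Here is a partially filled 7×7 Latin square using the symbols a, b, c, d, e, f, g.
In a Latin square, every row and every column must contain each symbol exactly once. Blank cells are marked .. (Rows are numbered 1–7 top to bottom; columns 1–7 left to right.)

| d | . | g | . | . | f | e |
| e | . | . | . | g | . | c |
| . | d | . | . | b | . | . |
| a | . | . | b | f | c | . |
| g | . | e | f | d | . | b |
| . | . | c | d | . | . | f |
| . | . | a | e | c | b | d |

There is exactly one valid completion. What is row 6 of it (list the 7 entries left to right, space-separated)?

Row 6, column 1: row 6 has {c, d, f} and column 1 has {a, d, e, g}, leaving only b.
Row 1, column 5: row 1 has {d, e, f, g} and column 5 has {b, c, d, f, g}, leaving only a.
Row 6, column 5: row 6 has {b, c, d, f} and column 5 has {a, b, c, d, f, g}, leaving only e.
Row 1, column 4: row 1 has {a, d, e, f, g} and column 4 has {b, d, e, f}, leaving only c.
Row 1, column 2: row 1 has {a, c, d, e, f, g} and column 2 has {d}, leaving only b.
Row 2, column 4: row 2 has {c, e, g} and column 4 has {b, c, d, e, f}, leaving only a.
Row 2, column 2: row 2 has {a, c, e, g} and column 2 has {b, d}, leaving only f.
Row 2, column 6: row 2 has {a, c, e, f, g} and column 6 has {b, c, f}, leaving only d.
Row 2, column 3: row 2 has {a, c, d, e, f, g} and column 3 has {a, c, e, g}, leaving only b.
Row 3, column 3: row 3 has {b, d} and column 3 has {a, b, c, e, g}, leaving only f.
Row 3, column 1: row 3 has {b, d, f} and column 1 has {a, b, d, e, g}, leaving only c.
Row 3, column 4: row 3 has {b, c, d, f} and column 4 has {a, b, c, d, e, f}, leaving only g.
Row 3, column 7: row 3 has {b, c, d, f, g} and column 7 has {b, c, d, e, f}, leaving only a.
Row 3, column 6: row 3 has {a, b, c, d, f, g} and column 6 has {b, c, d, f}, leaving only e.
Row 4, column 3: row 4 has {a, b, c, f} and column 3 has {a, b, c, e, f, g}, leaving only d.
Row 4, column 7: row 4 has {a, b, c, d, f} and column 7 has {a, b, c, d, e, f}, leaving only g.
Row 4, column 2: row 4 has {a, b, c, d, f, g} and column 2 has {b, d, f}, leaving only e.
Row 5, column 6: row 5 has {b, d, e, f, g} and column 6 has {b, c, d, e, f}, leaving only a.
Row 6, column 6: row 6 has {b, c, d, e, f} and column 6 has {a, b, c, d, e, f}, leaving only g.
Row 6, column 2: row 6 has {b, c, d, e, f, g} and column 2 has {b, d, e, f}, leaving only a.
So row 6 reads: b a c d e g f.

b a c d e g f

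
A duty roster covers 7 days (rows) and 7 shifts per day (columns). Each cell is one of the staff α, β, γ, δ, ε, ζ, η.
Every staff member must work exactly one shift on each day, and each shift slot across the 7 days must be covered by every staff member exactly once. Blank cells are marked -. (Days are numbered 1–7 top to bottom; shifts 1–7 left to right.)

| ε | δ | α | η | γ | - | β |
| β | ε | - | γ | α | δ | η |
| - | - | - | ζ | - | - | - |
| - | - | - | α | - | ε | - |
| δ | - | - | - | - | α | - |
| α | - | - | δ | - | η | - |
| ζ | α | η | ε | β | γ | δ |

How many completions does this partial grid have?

8

Day 1, shift 6: eliminating its day and shift leaves {ζ}.
Day 2, shift 3: eliminating its day and shift leaves {ζ}.
Day 3, shift 1: eliminating its day and shift leaves {γ, η}.
Day 3, shift 2: eliminating its day and shift leaves {β, γ, η}.
Day 3, shift 3: eliminating its day and shift leaves {β, γ, δ, ε}.
Day 3, shift 5: eliminating its day and shift leaves {δ, ε, η}.
Day 3, shift 6: eliminating its day and shift leaves {β}.
Day 3, shift 7: eliminating its day and shift leaves {α, γ, ε}.
Day 4, shift 1: eliminating its day and shift leaves {γ, η}.
Day 4, shift 2: eliminating its day and shift leaves {β, γ, ζ, η}.
Day 4, shift 3: eliminating its day and shift leaves {β, γ, δ, ζ}.
Day 4, shift 5: eliminating its day and shift leaves {δ, ζ, η}.
Day 4, shift 7: eliminating its day and shift leaves {γ, ζ}.
Day 5, shift 2: eliminating its day and shift leaves {β, γ, ζ, η}.
Day 5, shift 3: eliminating its day and shift leaves {β, γ, ε, ζ}.
Day 5, shift 4: eliminating its day and shift leaves {β}.
Day 5, shift 5: eliminating its day and shift leaves {ε, ζ, η}.
Day 5, shift 7: eliminating its day and shift leaves {γ, ε, ζ}.
Day 6, shift 2: eliminating its day and shift leaves {β, γ, ζ}.
Day 6, shift 3: eliminating its day and shift leaves {β, γ, ε, ζ}.
Day 6, shift 5: eliminating its day and shift leaves {ε, ζ}.
Day 6, shift 7: eliminating its day and shift leaves {γ, ε, ζ}.
Enumerating the assignments across these blanks that avoid any day or shift repeat gives 8 completions.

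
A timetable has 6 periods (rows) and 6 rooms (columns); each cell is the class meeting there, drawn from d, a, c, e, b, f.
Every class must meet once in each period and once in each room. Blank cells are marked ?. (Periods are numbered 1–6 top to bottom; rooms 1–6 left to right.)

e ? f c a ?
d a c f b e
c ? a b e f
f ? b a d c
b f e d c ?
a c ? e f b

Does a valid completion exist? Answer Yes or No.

No period or room among the givens repeats a symbol, and propagating forced cells runs into no contradiction.
One valid completion exists (for instance, e b f c a d / d a c f b e / c d a b e f / f e b a d c / b f e d c a / a c d e f b).

Yes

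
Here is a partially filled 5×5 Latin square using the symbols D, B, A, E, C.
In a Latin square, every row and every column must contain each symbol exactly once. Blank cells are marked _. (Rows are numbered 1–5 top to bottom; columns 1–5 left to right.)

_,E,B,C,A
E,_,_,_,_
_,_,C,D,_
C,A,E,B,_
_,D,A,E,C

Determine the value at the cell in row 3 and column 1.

A

Row 1, column 1: row 1 has {B, A, E, C} and column 1 has {E, C}, leaving only D.
Row 2, column 3: row 2 has {E} and column 3 has {B, A, E, C}, leaving only D.
Row 2, column 4: row 2 has {D, E} and column 4 has {D, B, E, C}, leaving only A.
Row 2, column 5: row 2 has {D, A, E} and column 5 has {A, C}, leaving only B.
Row 2, column 2: row 2 has {D, B, A, E} and column 2 has {D, A, E}, leaving only C.
Row 3, column 2: row 3 has {D, C} and column 2 has {D, A, E, C}, leaving only B.
Row 3 already has {D, B, C} and column 1 already has {D, E, C}, so row 3, column 1 must be A.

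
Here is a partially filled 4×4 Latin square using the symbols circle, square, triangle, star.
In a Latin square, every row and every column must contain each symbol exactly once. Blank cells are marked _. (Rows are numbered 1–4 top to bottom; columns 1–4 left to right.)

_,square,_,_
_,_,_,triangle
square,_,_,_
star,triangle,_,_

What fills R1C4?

circle

Row 2, column 1: row 2 has {triangle} and column 1 has {square, star}, leaving only circle.
Row 1, column 1: row 1 has {square} and column 1 has {circle, square, star}, leaving only triangle.
Row 2, column 2: row 2 has {circle, triangle} and column 2 has {square, triangle}, leaving only star.
Row 2, column 3: row 2 has {circle, triangle, star} and column 3 has {}, leaving only square.
Row 3, column 2: row 3 has {square} and column 2 has {square, triangle, star}, leaving only circle.
Row 3, column 4: row 3 has {circle, square} and column 4 has {triangle}, leaving only star.
Row 1 already has {square, triangle} and column 4 already has {triangle, star}, so row 1, column 4 must be circle.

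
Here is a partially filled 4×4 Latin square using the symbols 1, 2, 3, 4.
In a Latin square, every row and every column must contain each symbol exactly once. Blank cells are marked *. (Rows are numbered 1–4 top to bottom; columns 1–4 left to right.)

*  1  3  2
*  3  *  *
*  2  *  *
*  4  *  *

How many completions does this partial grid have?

4

Row 1, column 1: eliminating its row and column leaves {4}.
Row 2, column 1: eliminating its row and column leaves {1, 2, 4}.
Row 2, column 3: eliminating its row and column leaves {1, 2, 4}.
Row 2, column 4: eliminating its row and column leaves {1, 4}.
Row 3, column 1: eliminating its row and column leaves {1, 3, 4}.
Row 3, column 3: eliminating its row and column leaves {1, 4}.
Row 3, column 4: eliminating its row and column leaves {1, 3, 4}.
Row 4, column 1: eliminating its row and column leaves {1, 2, 3}.
Row 4, column 3: eliminating its row and column leaves {1, 2}.
Row 4, column 4: eliminating its row and column leaves {1, 3}.
Enumerating the assignments across these blanks that avoid any row or column repeat gives 4 completions.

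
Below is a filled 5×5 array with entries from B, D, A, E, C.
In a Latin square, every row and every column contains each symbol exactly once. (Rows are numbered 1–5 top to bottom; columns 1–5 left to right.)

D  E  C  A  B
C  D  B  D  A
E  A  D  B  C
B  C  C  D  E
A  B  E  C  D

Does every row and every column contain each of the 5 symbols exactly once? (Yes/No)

No

Row 4 contains C twice (at columns 2 and 3); row 2 is also not a permutation.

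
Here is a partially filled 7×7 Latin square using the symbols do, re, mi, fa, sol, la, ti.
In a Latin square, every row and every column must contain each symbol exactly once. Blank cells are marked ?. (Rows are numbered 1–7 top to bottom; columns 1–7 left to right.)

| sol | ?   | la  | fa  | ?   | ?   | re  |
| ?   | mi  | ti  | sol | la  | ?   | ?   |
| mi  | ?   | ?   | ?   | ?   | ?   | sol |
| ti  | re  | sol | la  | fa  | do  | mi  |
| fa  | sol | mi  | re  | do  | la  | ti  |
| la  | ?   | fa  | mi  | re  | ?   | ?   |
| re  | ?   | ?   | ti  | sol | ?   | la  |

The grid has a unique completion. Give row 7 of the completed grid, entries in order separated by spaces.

re fa do ti sol mi la

Row 7, column 3: row 7 has {re, sol, la, ti} and column 3 has {mi, fa, sol, la, ti}, leaving only do.
Row 7, column 2: row 7 has {do, re, sol, la, ti} and column 2 has {re, mi, sol}, leaving only fa.
Row 7, column 6: row 7 has {do, re, fa, sol, la, ti} and column 6 has {do, la}, leaving only mi.
So row 7 reads: re fa do ti sol mi la.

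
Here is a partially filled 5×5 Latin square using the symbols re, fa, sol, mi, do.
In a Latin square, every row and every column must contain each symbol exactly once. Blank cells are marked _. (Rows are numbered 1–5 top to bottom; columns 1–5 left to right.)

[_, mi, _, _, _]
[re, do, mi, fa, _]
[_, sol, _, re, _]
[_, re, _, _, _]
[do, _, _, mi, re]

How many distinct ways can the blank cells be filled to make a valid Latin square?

3

Row 1, column 1: eliminating its row and column leaves {fa, sol}.
Row 1, column 3: eliminating its row and column leaves {re, fa, sol, do}.
Row 1, column 4: eliminating its row and column leaves {sol, do}.
Row 1, column 5: eliminating its row and column leaves {fa, sol, do}.
Row 2, column 5: eliminating its row and column leaves {sol}.
Row 3, column 1: eliminating its row and column leaves {fa, mi}.
Row 3, column 3: eliminating its row and column leaves {fa, do}.
Row 3, column 5: eliminating its row and column leaves {fa, mi, do}.
Row 4, column 1: eliminating its row and column leaves {fa, sol, mi}.
Row 4, column 3: eliminating its row and column leaves {fa, sol, do}.
Row 4, column 4: eliminating its row and column leaves {sol, do}.
Row 4, column 5: eliminating its row and column leaves {fa, sol, mi, do}.
Row 5, column 2: eliminating its row and column leaves {fa}.
Row 5, column 3: eliminating its row and column leaves {fa, sol}.
Enumerating the assignments across these blanks that avoid any row or column repeat gives 3 completions.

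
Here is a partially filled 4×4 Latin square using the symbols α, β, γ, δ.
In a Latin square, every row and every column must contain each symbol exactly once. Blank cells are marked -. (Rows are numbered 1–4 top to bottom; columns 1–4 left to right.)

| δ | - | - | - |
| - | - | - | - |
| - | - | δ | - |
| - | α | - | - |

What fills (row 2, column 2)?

Row 2, column 2 is narrowed to {β, γ, δ}.
If it were β, then row 3, column 2 would be left with no valid symbol.
If it were γ, then row 3, column 2 would be left with no valid symbol.
So row 2, column 2 must be δ.

δ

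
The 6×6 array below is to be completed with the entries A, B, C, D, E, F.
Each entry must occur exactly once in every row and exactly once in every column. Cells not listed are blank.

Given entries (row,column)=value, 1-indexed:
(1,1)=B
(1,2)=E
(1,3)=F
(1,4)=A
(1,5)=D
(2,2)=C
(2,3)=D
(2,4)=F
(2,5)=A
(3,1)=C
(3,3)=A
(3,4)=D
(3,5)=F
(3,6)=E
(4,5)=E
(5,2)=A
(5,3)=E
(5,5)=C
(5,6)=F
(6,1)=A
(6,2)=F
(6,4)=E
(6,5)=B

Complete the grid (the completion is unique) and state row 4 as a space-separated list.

F D B C E A

Row 1, column 6: row 1 has {A, B, D, E, F} and column 6 has {E, F}, leaving only C.
Row 2, column 1: row 2 has {A, C, D, F} and column 1 has {A, B, C}, leaving only E.
Row 2, column 6: row 2 has {A, C, D, E, F} and column 6 has {C, E, F}, leaving only B.
Row 3, column 2: row 3 has {A, C, D, E, F} and column 2 has {A, C, E, F}, leaving only B.
Row 4, column 2: row 4 has {E} and column 2 has {A, B, C, E, F}, leaving only D.
Row 4, column 1: row 4 has {D, E} and column 1 has {A, B, C, E}, leaving only F.
Row 4, column 6: row 4 has {D, E, F} and column 6 has {B, C, E, F}, leaving only A.
Row 5, column 1: row 5 has {A, C, E, F} and column 1 has {A, B, C, E, F}, leaving only D.
Row 5, column 4: row 5 has {A, C, D, E, F} and column 4 has {A, D, E, F}, leaving only B.
Row 4, column 4: row 4 has {A, D, E, F} and column 4 has {A, B, D, E, F}, leaving only C.
Row 4, column 3: row 4 has {A, C, D, E, F} and column 3 has {A, D, E, F}, leaving only B.
So row 4 reads: F D B C E A.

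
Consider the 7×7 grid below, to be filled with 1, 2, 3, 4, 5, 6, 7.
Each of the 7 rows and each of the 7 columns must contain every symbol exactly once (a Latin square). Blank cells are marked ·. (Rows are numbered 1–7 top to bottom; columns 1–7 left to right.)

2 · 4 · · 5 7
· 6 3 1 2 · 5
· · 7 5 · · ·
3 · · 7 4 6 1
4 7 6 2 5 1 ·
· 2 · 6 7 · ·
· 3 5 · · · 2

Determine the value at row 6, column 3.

Row 6 already has {2, 6, 7} and column 3 already has {3, 4, 5, 6, 7}, so row 6, column 3 must be 1.

1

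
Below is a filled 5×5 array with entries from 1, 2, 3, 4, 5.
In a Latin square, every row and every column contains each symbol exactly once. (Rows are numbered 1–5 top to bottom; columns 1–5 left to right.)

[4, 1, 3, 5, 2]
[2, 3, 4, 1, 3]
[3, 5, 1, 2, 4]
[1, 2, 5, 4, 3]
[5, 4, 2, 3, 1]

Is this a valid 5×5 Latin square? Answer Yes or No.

Row 2 contains 3 twice (at columns 2 and 5), so it is not a permutation.

No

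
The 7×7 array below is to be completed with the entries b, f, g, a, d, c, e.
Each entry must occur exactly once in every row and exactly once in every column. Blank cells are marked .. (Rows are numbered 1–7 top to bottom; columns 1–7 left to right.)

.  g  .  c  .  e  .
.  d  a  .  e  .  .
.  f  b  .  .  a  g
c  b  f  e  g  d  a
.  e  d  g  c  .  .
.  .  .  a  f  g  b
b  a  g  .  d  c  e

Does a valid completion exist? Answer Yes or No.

Row 1, column 3: row 1 together with column 3 already contain {b, f, g, a, d, c, e} — every symbol — so nothing can go there. The grid has no valid completion.

No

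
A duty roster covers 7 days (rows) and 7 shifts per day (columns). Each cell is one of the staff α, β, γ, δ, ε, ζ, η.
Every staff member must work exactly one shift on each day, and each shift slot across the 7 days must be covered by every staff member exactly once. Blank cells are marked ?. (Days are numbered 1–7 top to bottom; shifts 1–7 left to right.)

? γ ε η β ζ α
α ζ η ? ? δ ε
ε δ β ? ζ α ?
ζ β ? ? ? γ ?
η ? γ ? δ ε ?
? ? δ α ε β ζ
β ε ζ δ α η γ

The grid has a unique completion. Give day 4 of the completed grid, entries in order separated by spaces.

ζ β α ε η γ δ

Day 4, shift 3: day 4 has {β, γ, ζ} and shift 3 has {β, γ, δ, ε, ζ, η}, leaving only α.
Day 4, shift 4: day 4 has {α, β, γ, ζ} and shift 4 has {α, δ, η}, leaving only ε.
Day 4, shift 5: day 4 has {α, β, γ, ε, ζ} and shift 5 has {α, β, δ, ε, ζ}, leaving only η.
Day 4, shift 7: day 4 has {α, β, γ, ε, ζ, η} and shift 7 has {α, γ, ε, ζ}, leaving only δ.
So day 4 reads: ζ β α ε η γ δ.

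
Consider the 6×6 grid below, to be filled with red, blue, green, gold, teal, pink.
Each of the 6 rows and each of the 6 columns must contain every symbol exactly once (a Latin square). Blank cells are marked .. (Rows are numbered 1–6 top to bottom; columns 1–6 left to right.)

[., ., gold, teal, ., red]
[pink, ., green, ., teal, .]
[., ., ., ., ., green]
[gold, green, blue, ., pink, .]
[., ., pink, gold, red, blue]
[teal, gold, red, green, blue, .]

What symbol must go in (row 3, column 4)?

pink

Row 1, column 5: row 1 has {red, gold, teal} and column 5 has {red, blue, teal, pink}, leaving only green.
Row 1, column 1: row 1 has {red, green, gold, teal} and column 1 has {gold, teal, pink}, leaving only blue.
Row 1, column 2: row 1 has {red, blue, green, gold, teal} and column 2 has {green, gold}, leaving only pink.
Row 2, column 6: row 2 has {green, teal, pink} and column 6 has {red, blue, green}, leaving only gold.
Row 3, column 1: row 3 has {green} and column 1 has {blue, gold, teal, pink}, leaving only red.
Row 3, column 3: row 3 has {red, green} and column 3 has {red, blue, green, gold, pink}, leaving only teal.
Row 3, column 2: row 3 has {red, green, teal} and column 2 has {green, gold, pink}, leaving only blue.
Row 3 already has {red, blue, green, teal} and column 4 already has {green, gold, teal}, so row 3, column 4 must be pink.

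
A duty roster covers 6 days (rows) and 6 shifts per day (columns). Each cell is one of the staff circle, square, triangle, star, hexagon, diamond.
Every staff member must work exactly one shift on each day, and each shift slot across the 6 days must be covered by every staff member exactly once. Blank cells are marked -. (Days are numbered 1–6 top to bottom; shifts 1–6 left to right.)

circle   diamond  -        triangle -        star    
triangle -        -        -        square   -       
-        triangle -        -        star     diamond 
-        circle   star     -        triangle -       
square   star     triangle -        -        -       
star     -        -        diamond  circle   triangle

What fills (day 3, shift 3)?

Day 1, shift 5: day 1 has {circle, triangle, star, diamond} and shift 5 has {circle, square, triangle, star}, leaving only hexagon.
Day 1, shift 3: day 1 has {circle, triangle, star, hexagon, diamond} and shift 3 has {triangle, star}, leaving only square.
Day 2, shift 2: day 2 has {square, triangle} and shift 2 has {circle, triangle, star, diamond}, leaving only hexagon.
Day 2, shift 6: day 2 has {square, triangle, hexagon} and shift 6 has {triangle, star, diamond}, leaving only circle.
Day 2, shift 3: day 2 has {circle, square, triangle, hexagon} and shift 3 has {square, triangle, star}, leaving only diamond.
Day 2, shift 4: day 2 has {circle, square, triangle, hexagon, diamond} and shift 4 has {triangle, diamond}, leaving only star.
Day 3, shift 1: day 3 has {triangle, star, diamond} and shift 1 has {circle, square, triangle, star}, leaving only hexagon.
Day 3 already has {triangle, star, hexagon, diamond} and shift 3 already has {square, triangle, star, diamond}, so day 3, shift 3 must be circle.

circle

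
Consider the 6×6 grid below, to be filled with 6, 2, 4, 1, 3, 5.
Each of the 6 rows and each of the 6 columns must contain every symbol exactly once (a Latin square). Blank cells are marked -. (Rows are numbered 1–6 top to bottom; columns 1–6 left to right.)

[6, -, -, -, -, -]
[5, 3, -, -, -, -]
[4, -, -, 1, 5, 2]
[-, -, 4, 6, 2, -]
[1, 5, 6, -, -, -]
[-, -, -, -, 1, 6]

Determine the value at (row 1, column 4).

Row 3, column 2: row 3 has {2, 4, 1, 5} and column 2 has {3, 5}, leaving only 6.
Row 3, column 3: row 3 has {6, 2, 4, 1, 5} and column 3 has {6, 4}, leaving only 3.
Row 4, column 1: row 4 has {6, 2, 4} and column 1 has {6, 4, 1, 5}, leaving only 3.
Row 4, column 2: row 4 has {6, 2, 4, 3} and column 2 has {6, 3, 5}, leaving only 1.
Row 4, column 6: row 4 has {6, 2, 4, 1, 3} and column 6 has {6, 2}, leaving only 5.
Row 6, column 1: row 6 has {6, 1} and column 1 has {6, 4, 1, 3, 5}, leaving only 2.
Row 6, column 2: row 6 has {6, 2, 1} and column 2 has {6, 1, 3, 5}, leaving only 4.
Row 1, column 2: row 1 has {6} and column 2 has {6, 4, 1, 3, 5}, leaving only 2.
Row 6, column 3: row 6 has {6, 2, 4, 1} and column 3 has {6, 4, 3}, leaving only 5.
Row 1, column 3: row 1 has {6, 2} and column 3 has {6, 4, 3, 5}, leaving only 1.
Row 2, column 3: row 2 has {3, 5} and column 3 has {6, 4, 1, 3, 5}, leaving only 2.
Row 2, column 4: row 2 has {2, 3, 5} and column 4 has {6, 1}, leaving only 4.
Row 2, column 5: row 2 has {2, 4, 3, 5} and column 5 has {2, 1, 5}, leaving only 6.
Row 2, column 6: row 2 has {6, 2, 4, 3, 5} and column 6 has {6, 2, 5}, leaving only 1.
Row 6, column 4: row 6 has {6, 2, 4, 1, 5} and column 4 has {6, 4, 1}, leaving only 3.
Row 1 already has {6, 2, 1} and column 4 already has {6, 4, 1, 3}, so row 1, column 4 must be 5.

5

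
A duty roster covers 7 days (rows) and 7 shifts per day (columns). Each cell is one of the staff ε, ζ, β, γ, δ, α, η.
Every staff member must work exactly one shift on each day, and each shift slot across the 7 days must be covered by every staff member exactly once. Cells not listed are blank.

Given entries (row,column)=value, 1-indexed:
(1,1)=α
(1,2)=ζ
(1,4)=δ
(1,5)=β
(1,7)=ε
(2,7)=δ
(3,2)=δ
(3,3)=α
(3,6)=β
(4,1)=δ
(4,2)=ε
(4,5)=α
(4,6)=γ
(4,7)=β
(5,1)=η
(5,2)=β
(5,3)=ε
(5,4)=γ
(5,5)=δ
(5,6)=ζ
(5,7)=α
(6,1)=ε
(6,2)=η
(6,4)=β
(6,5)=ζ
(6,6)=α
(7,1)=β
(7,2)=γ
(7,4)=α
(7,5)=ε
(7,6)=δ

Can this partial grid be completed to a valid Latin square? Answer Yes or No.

Yes

No day or shift among the givens repeats a symbol, and propagating forced cells runs into no contradiction.
One valid completion exists (for instance, α ζ γ δ β η ε / ζ α β η γ ε δ / γ δ α ε η β ζ / δ ε η ζ α γ β / η β ε γ δ ζ α / ε η δ β ζ α γ / β γ ζ α ε δ η).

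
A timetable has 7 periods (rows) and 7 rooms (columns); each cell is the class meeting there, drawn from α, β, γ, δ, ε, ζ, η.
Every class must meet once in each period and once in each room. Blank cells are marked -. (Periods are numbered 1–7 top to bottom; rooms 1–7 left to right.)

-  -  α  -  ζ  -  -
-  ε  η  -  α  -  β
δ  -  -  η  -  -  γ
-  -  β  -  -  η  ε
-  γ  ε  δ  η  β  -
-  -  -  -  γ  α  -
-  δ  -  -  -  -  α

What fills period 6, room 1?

ε

Period 3, room 3: period 3 has {γ, δ, η} and room 3 has {α, β, ε, η}, leaving only ζ.
Period 3, room 6: period 3 has {γ, δ, ζ, η} and room 6 has {α, β, η}, leaving only ε.
Period 3, room 5: period 3 has {γ, δ, ε, ζ, η} and room 5 has {α, γ, ζ, η}, leaving only β.
Period 3, room 2: period 3 has {β, γ, δ, ε, ζ, η} and room 2 has {γ, δ, ε}, leaving only α.
Period 4, room 2: period 4 has {β, ε, η} and room 2 has {α, γ, δ, ε}, leaving only ζ.
Period 4, room 5: period 4 has {β, ε, ζ, η} and room 5 has {α, β, γ, ζ, η}, leaving only δ.
Period 5, room 7: period 5 has {β, γ, δ, ε, η} and room 7 has {α, β, γ, ε}, leaving only ζ.
Period 5, room 1: period 5 has {β, γ, δ, ε, ζ, η} and room 1 has {δ}, leaving only α.
Period 4, room 1: period 4 has {β, δ, ε, ζ, η} and room 1 has {α, δ}, leaving only γ.
Period 2, room 1: period 2 has {α, β, ε, η} and room 1 has {α, γ, δ}, leaving only ζ.
Period 2, room 4: period 2 has {α, β, ε, ζ, η} and room 4 has {δ, η}, leaving only γ.
Period 2, room 6: period 2 has {α, β, γ, ε, ζ, η} and room 6 has {α, β, ε, η}, leaving only δ.
Period 1, room 6: period 1 has {α, ζ} and room 6 has {α, β, δ, ε, η}, leaving only γ.
Period 4, room 4: period 4 has {β, γ, δ, ε, ζ, η} and room 4 has {γ, δ, η}, leaving only α.
Period 6, room 3: period 6 has {α, γ} and room 3 has {α, β, ε, ζ, η}, leaving only δ.
Period 6, room 7: period 6 has {α, γ, δ} and room 7 has {α, β, γ, ε, ζ}, leaving only η.
Period 1, room 7: period 1 has {α, γ, ζ} and room 7 has {α, β, γ, ε, ζ, η}, leaving only δ.
Period 6, room 2: period 6 has {α, γ, δ, η} and room 2 has {α, γ, δ, ε, ζ}, leaving only β.
Period 6 already has {α, β, γ, δ, η} and room 1 already has {α, γ, δ, ζ}, so period 6, room 1 must be ε.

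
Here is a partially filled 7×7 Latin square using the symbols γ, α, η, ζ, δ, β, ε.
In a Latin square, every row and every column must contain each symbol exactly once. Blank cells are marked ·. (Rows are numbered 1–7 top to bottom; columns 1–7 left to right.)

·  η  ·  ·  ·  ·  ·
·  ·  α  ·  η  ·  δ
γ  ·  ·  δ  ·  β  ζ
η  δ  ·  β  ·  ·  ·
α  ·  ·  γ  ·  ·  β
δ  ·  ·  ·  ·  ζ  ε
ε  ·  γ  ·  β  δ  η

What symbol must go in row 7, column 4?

α

Row 7, column 4 is narrowed to {α, ζ}.
If it were ζ, then row 4, column 7 would be left with no valid symbol.
So row 7, column 4 must be α.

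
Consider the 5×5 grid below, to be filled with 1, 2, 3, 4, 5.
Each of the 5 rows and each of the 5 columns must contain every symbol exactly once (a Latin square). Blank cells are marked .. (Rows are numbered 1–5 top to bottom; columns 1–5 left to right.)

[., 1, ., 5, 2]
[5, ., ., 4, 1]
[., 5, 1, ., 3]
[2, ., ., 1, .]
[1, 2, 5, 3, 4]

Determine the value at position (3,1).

4

Row 3 already has {1, 3, 5} and column 1 already has {1, 2, 5}, so row 3, column 1 must be 4.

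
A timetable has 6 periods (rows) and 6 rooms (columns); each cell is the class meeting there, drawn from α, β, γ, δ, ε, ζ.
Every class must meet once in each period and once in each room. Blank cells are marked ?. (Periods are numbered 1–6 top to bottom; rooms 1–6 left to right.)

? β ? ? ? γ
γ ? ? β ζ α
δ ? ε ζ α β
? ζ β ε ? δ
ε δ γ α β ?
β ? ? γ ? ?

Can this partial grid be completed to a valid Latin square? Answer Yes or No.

No period or room among the givens repeats a symbol, and propagating forced cells runs into no contradiction.
One valid completion exists (for instance, ζ β α δ ε γ / γ ε δ β ζ α / δ γ ε ζ α β / α ζ β ε γ δ / ε δ γ α β ζ / β α ζ γ δ ε).

Yes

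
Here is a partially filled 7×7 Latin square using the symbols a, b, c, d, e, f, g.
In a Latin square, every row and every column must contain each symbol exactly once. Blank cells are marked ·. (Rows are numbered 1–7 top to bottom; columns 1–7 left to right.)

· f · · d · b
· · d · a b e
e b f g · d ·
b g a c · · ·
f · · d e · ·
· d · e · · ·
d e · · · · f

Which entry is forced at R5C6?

Row 1, column 4: row 1 has {b, d, f} and column 4 has {c, d, e, g}, leaving only a.
Row 2, column 2: row 2 has {a, b, d, e} and column 2 has {b, d, e, f, g}, leaving only c.
Row 2, column 1: row 2 has {a, b, c, d, e} and column 1 has {b, d, e, f}, leaving only g.
Row 1, column 1: row 1 has {a, b, d, f} and column 1 has {b, d, e, f, g}, leaving only c.
Row 2, column 4: row 2 has {a, b, c, d, e, g} and column 4 has {a, c, d, e, g}, leaving only f.
Row 3, column 5: row 3 has {b, d, e, f, g} and column 5 has {a, d, e}, leaving only c.
Row 3, column 7: row 3 has {b, c, d, e, f, g} and column 7 has {b, e, f}, leaving only a.
Row 4, column 5: row 4 has {a, b, c, g} and column 5 has {a, c, d, e}, leaving only f.
Row 4, column 6: row 4 has {a, b, c, f, g} and column 6 has {b, d}, leaving only e.
Row 1, column 6: row 1 has {a, b, c, d, f} and column 6 has {b, d, e}, leaving only g.
Row 1, column 3: row 1 has {a, b, c, d, f, g} and column 3 has {a, d, f}, leaving only e.
Row 4, column 7: row 4 has {a, b, c, e, f, g} and column 7 has {a, b, e, f}, leaving only d.
Row 5, column 2: row 5 has {d, e, f} and column 2 has {b, c, d, e, f, g}, leaving only a.
Row 5 already has {a, d, e, f} and column 6 already has {b, d, e, g}, so row 5, column 6 must be c.

c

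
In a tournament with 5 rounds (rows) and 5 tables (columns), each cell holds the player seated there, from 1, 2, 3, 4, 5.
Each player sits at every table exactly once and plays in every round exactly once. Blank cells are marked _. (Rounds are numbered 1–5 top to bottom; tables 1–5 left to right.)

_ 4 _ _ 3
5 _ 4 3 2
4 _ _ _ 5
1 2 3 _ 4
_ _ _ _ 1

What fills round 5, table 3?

Round 1, table 1: round 1 has {3, 4} and table 1 has {1, 4, 5}, leaving only 2.
Round 2, table 2: round 2 has {2, 3, 4, 5} and table 2 has {2, 4}, leaving only 1.
Round 3, table 2: round 3 has {4, 5} and table 2 has {1, 2, 4}, leaving only 3.
Round 4, table 4: round 4 has {1, 2, 3, 4} and table 4 has {3}, leaving only 5.
Round 1, table 4: round 1 has {2, 3, 4} and table 4 has {3, 5}, leaving only 1.
Round 1, table 3: round 1 has {1, 2, 3, 4} and table 3 has {3, 4}, leaving only 5.
Round 5 already has {1} and table 3 already has {3, 4, 5}, so round 5, table 3 must be 2.

2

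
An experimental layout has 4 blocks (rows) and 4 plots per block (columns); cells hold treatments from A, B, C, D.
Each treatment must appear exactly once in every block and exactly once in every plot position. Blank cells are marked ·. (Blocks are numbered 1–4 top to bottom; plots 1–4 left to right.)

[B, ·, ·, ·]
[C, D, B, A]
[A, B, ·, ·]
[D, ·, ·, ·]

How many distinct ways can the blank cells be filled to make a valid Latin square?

Block 1, plot 2: eliminating its block and plot leaves {A, C}.
Block 1, plot 3: eliminating its block and plot leaves {A, C, D}.
Block 1, plot 4: eliminating its block and plot leaves {C, D}.
Block 3, plot 3: eliminating its block and plot leaves {C, D}.
Block 3, plot 4: eliminating its block and plot leaves {C, D}.
Block 4, plot 2: eliminating its block and plot leaves {A, C}.
Block 4, plot 3: eliminating its block and plot leaves {A, C}.
Block 4, plot 4: eliminating its block and plot leaves {B, C}.
Enumerating the assignments across these blanks that avoid any block or plot repeat gives 3 completions.

3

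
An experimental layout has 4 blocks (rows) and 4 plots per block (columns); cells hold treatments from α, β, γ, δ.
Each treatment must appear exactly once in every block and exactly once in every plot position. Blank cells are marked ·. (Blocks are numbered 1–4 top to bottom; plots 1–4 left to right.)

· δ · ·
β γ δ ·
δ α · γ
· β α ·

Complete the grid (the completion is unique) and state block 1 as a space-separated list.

α δ γ β

Block 2, plot 4: block 2 has {β, γ, δ} and plot 4 has {γ}, leaving only α.
Block 1, plot 4: block 1 has {δ} and plot 4 has {α, γ}, leaving only β.
Block 1, plot 3: block 1 has {β, δ} and plot 3 has {α, δ}, leaving only γ.
Block 1, plot 1: block 1 has {β, γ, δ} and plot 1 has {β, δ}, leaving only α.
So block 1 reads: α δ γ β.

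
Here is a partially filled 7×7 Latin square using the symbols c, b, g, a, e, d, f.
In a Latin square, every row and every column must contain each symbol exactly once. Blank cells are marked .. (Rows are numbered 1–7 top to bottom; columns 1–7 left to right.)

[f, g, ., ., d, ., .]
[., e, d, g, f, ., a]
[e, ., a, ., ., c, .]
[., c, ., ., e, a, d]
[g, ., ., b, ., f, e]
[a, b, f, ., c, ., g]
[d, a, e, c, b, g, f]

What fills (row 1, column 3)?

b

Row 2, column 6: row 2 has {g, a, e, d, f} and column 6 has {c, g, a, f}, leaving only b.
Row 1, column 6: row 1 has {g, d, f} and column 6 has {c, b, g, a, f}, leaving only e.
Row 1, column 4: row 1 has {g, e, d, f} and column 4 has {c, b, g}, leaving only a.
Row 2, column 1: row 2 has {b, g, a, e, d, f} and column 1 has {g, a, e, d, f}, leaving only c.
Row 3, column 5: row 3 has {c, a, e} and column 5 has {c, b, e, d, f}, leaving only g.
Row 3, column 7: row 3 has {c, g, a, e} and column 7 has {g, a, e, d, f}, leaving only b.
Row 1, column 7: row 1 has {g, a, e, d, f} and column 7 has {b, g, a, e, d, f}, leaving only c.
Row 1 already has {c, g, a, e, d, f} and column 3 already has {a, e, d, f}, so row 1, column 3 must be b.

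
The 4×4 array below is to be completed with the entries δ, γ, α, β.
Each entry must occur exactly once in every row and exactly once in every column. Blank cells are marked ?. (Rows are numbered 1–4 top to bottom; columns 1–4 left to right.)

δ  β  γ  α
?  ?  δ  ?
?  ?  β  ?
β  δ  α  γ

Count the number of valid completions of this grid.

2

Row 2, column 1: eliminating its row and column leaves {γ, α}.
Row 2, column 2: eliminating its row and column leaves {γ, α}.
Row 2, column 4: eliminating its row and column leaves {β}.
Row 3, column 1: eliminating its row and column leaves {γ, α}.
Row 3, column 2: eliminating its row and column leaves {γ, α}.
Row 3, column 4: eliminating its row and column leaves {δ}.
Enumerating the assignments across these blanks that avoid any row or column repeat gives 2 completions.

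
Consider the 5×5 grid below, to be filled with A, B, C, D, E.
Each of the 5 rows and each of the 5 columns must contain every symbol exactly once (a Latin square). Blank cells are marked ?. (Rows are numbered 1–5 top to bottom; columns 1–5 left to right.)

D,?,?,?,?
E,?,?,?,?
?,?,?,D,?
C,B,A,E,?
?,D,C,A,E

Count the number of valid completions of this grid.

Row 1, column 2: eliminating its row and column leaves {A, C, E}.
Row 1, column 3: eliminating its row and column leaves {B, E}.
Row 1, column 4: eliminating its row and column leaves {B, C}.
Row 1, column 5: eliminating its row and column leaves {A, B, C}.
Row 2, column 2: eliminating its row and column leaves {A, C}.
Row 2, column 3: eliminating its row and column leaves {B, D}.
Row 2, column 4: eliminating its row and column leaves {B, C}.
Row 2, column 5: eliminating its row and column leaves {A, B, C, D}.
Row 3, column 1: eliminating its row and column leaves {A, B}.
Row 3, column 2: eliminating its row and column leaves {A, C, E}.
Row 3, column 3: eliminating its row and column leaves {B, E}.
Row 3, column 5: eliminating its row and column leaves {A, B, C}.
Row 4, column 5: eliminating its row and column leaves {D}.
Row 5, column 1: eliminating its row and column leaves {B}.
Enumerating the assignments across these blanks that avoid any row or column repeat gives 3 completions.

3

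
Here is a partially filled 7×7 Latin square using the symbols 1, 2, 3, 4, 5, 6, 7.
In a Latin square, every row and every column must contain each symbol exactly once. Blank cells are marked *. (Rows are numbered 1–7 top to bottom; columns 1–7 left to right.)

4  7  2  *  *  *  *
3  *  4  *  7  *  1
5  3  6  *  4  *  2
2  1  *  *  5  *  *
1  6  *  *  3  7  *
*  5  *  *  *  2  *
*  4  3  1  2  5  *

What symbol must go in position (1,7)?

5

Row 2, column 2: row 2 has {1, 3, 4, 7} and column 2 has {1, 3, 4, 5, 6, 7}, leaving only 2.
Row 2, column 6: row 2 has {1, 2, 3, 4, 7} and column 6 has {2, 5, 7}, leaving only 6.
Row 2, column 4: row 2 has {1, 2, 3, 4, 6, 7} and column 4 has {1}, leaving only 5.
Row 3, column 4: row 3 has {2, 3, 4, 5, 6} and column 4 has {1, 5}, leaving only 7.
Row 3, column 6: row 3 has {2, 3, 4, 5, 6, 7} and column 6 has {2, 5, 6, 7}, leaving only 1.
Row 1, column 6: row 1 has {2, 4, 7} and column 6 has {1, 2, 5, 6, 7}, leaving only 3.
Row 1, column 4: row 1 has {2, 3, 4, 7} and column 4 has {1, 5, 7}, leaving only 6.
Row 1 already has {2, 3, 4, 6, 7} and column 7 already has {1, 2}, so row 1, column 7 must be 5.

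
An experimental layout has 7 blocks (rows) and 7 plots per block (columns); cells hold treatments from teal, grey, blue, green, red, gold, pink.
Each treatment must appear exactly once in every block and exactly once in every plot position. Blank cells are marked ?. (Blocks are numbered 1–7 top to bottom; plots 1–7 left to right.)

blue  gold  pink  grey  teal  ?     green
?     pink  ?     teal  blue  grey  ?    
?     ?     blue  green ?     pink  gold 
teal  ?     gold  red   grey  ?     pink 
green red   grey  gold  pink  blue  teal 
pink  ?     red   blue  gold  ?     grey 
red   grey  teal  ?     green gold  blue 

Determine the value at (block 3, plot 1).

Block 3 already has {blue, green, gold, pink} and plot 1 already has {teal, blue, green, red, pink}, so block 3, plot 1 must be grey.

grey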